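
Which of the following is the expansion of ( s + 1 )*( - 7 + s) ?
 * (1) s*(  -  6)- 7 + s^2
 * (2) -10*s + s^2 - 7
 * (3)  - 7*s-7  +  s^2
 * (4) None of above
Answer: 1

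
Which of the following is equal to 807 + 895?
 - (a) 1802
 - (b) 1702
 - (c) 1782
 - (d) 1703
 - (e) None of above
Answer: b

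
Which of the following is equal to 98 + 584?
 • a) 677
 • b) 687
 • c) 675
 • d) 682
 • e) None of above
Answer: d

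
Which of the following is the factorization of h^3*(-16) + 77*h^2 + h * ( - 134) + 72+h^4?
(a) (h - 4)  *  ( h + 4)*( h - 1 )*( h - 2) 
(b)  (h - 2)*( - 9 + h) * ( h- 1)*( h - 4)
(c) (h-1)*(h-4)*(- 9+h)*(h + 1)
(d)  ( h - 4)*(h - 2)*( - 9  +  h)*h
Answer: b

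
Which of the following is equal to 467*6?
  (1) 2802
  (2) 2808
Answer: 1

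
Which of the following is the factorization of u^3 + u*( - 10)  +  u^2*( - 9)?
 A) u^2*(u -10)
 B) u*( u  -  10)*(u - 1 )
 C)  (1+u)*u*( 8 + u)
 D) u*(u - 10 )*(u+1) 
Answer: D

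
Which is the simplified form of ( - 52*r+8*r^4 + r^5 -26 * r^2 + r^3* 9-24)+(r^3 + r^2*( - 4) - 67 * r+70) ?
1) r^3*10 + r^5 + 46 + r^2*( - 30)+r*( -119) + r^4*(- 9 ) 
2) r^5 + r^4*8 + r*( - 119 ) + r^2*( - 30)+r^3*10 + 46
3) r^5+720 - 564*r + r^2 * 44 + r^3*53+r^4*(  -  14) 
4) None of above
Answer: 2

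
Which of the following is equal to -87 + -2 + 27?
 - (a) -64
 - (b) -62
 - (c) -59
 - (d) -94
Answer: b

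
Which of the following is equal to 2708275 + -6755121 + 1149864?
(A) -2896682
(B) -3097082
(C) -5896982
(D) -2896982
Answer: D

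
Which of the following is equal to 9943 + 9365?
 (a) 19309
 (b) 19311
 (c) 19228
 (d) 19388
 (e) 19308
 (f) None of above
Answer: e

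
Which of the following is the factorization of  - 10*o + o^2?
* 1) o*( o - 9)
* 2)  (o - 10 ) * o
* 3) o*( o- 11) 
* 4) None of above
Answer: 2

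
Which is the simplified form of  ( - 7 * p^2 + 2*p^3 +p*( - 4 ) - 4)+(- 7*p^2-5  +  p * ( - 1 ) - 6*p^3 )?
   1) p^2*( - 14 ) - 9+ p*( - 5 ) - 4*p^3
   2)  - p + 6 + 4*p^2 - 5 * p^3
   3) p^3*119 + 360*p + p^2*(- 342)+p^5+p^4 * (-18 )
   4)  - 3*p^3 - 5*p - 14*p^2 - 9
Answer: 1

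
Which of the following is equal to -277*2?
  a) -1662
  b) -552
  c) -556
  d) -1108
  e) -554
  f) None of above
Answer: e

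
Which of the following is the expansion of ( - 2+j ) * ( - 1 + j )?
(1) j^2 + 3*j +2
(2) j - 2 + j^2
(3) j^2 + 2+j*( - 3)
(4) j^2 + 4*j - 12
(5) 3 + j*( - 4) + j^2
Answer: 3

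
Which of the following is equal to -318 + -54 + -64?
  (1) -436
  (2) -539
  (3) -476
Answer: 1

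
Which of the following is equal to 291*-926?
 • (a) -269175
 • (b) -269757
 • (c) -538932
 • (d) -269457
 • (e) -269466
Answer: e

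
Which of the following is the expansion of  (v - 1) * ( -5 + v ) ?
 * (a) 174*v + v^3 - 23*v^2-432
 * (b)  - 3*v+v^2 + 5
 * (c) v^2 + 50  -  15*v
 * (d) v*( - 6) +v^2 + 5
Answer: d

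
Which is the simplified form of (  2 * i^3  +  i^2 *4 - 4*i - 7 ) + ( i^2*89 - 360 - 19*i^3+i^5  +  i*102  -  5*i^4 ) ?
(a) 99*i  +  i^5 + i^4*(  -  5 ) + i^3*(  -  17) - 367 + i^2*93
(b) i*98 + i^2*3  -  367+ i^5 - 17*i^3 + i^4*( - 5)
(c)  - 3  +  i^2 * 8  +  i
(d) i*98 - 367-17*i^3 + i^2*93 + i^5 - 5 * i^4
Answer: d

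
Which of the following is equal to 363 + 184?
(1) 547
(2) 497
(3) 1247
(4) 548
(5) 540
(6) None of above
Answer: 1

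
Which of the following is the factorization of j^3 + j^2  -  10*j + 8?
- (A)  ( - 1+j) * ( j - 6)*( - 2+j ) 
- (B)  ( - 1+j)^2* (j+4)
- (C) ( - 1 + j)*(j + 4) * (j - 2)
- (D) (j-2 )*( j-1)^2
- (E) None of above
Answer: C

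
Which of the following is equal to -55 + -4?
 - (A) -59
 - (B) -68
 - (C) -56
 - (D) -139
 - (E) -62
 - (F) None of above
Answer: A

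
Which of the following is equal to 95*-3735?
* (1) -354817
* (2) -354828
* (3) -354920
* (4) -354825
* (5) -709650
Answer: 4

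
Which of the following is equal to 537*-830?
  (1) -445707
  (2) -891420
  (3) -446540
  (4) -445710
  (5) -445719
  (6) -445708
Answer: 4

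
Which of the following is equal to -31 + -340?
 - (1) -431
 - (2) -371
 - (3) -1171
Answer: 2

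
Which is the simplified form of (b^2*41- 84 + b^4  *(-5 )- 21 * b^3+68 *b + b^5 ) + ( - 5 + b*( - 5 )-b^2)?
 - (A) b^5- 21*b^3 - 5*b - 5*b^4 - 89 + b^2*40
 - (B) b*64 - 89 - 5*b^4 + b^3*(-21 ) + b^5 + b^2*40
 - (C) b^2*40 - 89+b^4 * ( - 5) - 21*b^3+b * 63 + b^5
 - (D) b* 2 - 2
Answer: C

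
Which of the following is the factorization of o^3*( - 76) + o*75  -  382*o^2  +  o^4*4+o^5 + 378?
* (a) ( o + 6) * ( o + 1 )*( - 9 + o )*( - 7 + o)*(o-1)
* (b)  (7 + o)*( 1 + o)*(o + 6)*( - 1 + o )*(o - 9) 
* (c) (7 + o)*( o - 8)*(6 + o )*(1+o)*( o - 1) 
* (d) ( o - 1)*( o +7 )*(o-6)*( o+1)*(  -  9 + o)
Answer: b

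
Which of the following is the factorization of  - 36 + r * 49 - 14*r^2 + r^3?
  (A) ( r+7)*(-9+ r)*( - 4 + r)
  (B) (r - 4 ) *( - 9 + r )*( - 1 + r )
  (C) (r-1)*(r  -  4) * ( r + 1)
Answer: B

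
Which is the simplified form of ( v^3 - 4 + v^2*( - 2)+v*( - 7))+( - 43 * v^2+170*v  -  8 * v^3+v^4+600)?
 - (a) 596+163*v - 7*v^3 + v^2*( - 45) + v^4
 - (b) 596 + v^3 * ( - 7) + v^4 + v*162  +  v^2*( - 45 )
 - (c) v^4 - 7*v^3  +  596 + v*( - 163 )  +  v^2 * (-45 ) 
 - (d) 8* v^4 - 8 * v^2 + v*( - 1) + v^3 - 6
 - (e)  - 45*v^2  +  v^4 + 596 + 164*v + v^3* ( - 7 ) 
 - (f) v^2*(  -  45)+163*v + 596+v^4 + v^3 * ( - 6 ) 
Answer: a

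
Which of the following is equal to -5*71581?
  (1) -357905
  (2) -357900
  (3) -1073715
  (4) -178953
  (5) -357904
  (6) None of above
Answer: 1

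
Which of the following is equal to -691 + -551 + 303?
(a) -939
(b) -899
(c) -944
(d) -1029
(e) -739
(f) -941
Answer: a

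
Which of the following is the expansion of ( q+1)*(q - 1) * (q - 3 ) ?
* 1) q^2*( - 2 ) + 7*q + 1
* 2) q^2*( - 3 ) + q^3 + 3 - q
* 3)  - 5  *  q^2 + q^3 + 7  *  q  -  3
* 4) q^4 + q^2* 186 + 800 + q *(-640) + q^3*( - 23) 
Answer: 2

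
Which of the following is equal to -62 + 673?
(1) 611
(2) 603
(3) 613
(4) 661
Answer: 1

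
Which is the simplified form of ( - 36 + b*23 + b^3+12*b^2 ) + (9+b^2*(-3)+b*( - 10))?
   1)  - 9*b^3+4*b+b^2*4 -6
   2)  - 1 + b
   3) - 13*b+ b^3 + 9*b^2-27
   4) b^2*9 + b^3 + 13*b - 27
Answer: 4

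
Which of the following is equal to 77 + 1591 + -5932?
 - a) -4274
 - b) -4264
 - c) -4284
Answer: b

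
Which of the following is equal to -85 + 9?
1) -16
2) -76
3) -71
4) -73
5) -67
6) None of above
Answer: 2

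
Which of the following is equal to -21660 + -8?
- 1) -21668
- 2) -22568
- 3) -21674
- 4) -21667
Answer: 1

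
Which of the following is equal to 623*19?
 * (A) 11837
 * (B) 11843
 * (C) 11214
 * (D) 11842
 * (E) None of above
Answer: A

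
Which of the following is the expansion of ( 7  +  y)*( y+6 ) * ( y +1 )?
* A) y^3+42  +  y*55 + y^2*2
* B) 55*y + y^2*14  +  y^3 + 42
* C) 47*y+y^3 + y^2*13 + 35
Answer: B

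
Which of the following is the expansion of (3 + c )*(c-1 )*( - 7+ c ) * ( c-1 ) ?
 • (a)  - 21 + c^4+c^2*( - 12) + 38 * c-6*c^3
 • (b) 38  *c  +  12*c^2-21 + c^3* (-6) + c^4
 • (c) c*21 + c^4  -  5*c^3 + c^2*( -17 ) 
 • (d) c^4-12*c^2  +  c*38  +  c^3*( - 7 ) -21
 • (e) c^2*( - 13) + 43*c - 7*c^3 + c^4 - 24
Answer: a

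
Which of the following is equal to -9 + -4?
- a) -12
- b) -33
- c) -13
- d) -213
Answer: c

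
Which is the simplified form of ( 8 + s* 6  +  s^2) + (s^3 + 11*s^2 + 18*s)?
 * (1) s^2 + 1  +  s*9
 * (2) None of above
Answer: 2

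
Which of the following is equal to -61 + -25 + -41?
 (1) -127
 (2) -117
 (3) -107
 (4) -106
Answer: 1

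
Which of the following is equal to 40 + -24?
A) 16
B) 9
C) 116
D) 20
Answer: A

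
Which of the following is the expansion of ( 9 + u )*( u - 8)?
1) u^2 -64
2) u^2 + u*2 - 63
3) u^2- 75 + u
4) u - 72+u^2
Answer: 4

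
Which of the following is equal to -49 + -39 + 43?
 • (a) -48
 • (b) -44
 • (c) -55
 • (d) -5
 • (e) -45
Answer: e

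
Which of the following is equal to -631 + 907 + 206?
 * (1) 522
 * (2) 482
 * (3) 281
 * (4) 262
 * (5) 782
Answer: 2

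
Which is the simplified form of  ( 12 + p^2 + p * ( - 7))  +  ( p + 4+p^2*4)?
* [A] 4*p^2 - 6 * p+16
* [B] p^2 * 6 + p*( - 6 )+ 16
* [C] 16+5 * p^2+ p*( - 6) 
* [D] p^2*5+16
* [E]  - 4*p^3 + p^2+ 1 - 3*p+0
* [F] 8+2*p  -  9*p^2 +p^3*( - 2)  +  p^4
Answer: C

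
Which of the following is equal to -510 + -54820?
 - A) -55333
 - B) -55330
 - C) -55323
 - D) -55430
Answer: B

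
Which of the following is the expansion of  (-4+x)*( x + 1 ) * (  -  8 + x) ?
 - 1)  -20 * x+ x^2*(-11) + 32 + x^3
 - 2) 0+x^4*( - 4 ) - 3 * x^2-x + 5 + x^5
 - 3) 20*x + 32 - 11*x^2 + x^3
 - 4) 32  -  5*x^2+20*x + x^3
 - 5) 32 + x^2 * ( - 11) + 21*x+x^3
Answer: 3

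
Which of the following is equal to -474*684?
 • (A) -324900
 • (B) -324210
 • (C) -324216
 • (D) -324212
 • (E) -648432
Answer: C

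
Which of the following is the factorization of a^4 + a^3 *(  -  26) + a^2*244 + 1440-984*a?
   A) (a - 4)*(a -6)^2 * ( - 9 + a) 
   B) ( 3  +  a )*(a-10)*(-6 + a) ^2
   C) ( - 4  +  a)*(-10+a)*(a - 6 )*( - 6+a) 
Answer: C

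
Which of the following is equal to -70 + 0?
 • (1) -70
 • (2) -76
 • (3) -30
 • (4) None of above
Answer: 1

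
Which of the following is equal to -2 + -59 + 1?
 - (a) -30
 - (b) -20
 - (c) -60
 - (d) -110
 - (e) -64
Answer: c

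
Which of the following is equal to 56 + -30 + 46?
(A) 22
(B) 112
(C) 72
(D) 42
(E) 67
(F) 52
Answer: C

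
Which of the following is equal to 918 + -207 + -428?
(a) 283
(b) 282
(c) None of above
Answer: a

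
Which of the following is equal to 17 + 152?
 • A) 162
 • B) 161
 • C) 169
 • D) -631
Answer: C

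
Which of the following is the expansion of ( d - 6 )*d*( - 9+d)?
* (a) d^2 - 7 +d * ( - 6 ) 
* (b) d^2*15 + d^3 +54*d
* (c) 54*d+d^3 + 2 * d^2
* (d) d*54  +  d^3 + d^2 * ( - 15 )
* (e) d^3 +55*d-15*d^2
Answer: d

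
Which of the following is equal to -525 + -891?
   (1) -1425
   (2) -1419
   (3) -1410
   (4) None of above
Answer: 4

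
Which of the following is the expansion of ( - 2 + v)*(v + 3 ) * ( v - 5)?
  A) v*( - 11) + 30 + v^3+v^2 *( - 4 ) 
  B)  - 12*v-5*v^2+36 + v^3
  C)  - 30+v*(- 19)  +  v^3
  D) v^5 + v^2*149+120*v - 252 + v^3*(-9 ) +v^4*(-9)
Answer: A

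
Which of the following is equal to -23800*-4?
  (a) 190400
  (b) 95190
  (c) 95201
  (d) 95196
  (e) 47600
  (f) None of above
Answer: f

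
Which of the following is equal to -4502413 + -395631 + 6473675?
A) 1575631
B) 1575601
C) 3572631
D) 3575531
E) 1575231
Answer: A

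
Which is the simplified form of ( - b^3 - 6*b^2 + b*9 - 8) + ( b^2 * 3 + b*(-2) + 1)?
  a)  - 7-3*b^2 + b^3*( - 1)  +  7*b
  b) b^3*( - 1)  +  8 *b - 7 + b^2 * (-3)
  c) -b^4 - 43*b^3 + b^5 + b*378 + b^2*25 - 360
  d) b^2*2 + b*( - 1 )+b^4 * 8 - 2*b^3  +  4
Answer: a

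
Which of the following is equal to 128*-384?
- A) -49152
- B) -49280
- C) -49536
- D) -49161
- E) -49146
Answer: A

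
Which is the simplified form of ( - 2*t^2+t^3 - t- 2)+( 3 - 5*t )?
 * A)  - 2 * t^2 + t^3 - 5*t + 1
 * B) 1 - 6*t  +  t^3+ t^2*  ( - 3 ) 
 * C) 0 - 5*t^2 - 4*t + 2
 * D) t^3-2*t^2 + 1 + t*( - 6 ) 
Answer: D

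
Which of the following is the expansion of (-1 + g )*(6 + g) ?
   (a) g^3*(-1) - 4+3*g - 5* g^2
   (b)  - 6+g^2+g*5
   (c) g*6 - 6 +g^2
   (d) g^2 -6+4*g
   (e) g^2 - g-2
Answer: b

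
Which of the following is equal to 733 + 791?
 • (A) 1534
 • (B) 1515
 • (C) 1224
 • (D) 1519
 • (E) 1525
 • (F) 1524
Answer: F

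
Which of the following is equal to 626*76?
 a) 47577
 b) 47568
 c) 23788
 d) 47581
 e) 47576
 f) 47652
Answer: e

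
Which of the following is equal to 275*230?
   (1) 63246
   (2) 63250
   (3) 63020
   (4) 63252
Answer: 2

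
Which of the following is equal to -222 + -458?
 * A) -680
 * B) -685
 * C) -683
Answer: A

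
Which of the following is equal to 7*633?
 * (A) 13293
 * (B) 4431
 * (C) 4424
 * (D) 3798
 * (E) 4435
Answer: B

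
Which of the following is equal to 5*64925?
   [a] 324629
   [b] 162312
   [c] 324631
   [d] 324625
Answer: d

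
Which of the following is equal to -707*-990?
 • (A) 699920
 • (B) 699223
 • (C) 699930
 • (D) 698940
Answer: C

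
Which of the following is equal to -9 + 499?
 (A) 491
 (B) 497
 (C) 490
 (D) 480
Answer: C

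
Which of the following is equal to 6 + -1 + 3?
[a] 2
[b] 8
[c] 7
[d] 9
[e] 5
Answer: b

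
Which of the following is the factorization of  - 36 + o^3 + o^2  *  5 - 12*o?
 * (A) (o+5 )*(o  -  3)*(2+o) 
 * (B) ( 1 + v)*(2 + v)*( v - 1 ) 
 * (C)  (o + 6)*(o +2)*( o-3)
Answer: C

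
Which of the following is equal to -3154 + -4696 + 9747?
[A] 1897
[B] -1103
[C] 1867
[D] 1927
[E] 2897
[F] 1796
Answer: A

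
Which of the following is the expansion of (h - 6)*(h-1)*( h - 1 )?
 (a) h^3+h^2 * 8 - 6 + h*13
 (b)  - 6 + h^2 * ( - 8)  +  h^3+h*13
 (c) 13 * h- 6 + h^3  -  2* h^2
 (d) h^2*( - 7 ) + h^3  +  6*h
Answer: b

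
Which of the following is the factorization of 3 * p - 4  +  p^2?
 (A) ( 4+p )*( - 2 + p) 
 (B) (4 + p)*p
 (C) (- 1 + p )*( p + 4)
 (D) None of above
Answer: C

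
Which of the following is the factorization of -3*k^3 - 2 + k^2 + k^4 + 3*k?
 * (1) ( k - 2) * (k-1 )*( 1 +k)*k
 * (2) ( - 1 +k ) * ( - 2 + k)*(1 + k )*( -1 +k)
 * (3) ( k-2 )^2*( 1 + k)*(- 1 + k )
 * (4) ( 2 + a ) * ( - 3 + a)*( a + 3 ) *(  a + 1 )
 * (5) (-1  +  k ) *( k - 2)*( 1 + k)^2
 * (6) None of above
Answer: 2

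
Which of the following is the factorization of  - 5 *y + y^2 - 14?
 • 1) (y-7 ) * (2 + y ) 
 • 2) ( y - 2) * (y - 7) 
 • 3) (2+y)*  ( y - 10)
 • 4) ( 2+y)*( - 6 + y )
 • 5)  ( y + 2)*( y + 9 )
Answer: 1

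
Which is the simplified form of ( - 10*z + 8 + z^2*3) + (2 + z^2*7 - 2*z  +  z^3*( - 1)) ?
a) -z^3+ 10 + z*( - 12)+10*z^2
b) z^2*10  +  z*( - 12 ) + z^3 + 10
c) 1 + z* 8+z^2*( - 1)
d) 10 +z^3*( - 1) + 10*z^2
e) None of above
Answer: a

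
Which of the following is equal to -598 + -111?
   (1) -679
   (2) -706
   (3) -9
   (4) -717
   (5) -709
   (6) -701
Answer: 5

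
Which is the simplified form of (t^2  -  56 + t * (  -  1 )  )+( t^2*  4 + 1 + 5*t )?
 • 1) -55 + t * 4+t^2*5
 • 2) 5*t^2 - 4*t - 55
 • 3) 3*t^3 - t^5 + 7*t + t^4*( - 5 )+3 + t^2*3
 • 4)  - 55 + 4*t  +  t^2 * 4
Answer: 1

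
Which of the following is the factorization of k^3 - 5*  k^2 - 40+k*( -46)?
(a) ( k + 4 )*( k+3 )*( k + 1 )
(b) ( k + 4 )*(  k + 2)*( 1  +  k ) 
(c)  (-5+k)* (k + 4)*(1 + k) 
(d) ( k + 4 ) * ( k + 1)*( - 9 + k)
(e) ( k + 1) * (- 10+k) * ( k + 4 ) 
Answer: e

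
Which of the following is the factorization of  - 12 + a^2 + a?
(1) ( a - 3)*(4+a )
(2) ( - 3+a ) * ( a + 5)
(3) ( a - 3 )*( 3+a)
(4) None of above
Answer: 1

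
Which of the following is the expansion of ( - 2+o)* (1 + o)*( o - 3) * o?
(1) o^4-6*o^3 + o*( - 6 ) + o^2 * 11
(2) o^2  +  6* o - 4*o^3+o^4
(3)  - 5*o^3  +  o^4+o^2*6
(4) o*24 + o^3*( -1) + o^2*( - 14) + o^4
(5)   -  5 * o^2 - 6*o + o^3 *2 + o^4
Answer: 2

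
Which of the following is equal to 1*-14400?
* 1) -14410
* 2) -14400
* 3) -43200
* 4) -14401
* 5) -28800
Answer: 2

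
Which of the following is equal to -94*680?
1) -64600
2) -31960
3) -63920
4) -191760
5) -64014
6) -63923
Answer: 3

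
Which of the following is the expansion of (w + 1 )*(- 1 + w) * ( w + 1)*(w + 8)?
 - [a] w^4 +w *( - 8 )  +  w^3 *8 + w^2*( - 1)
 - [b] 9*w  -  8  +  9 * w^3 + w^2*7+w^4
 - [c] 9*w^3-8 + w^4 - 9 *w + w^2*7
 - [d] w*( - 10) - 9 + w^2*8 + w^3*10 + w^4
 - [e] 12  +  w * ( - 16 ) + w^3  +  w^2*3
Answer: c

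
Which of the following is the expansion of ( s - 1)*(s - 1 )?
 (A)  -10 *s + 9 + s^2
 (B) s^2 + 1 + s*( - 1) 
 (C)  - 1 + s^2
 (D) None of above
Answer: D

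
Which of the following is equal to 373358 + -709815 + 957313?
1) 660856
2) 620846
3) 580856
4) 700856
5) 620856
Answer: 5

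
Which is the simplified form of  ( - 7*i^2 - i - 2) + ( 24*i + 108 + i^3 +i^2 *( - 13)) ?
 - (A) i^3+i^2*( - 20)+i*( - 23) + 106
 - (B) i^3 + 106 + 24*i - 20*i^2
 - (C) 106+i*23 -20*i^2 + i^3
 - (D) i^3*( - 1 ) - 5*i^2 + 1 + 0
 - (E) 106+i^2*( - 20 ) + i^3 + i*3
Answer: C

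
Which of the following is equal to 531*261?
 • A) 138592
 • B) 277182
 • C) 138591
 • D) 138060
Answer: C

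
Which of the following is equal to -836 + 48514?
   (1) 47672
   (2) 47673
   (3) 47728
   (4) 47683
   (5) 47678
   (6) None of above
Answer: 5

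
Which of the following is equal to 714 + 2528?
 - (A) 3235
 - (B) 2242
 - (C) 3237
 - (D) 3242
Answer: D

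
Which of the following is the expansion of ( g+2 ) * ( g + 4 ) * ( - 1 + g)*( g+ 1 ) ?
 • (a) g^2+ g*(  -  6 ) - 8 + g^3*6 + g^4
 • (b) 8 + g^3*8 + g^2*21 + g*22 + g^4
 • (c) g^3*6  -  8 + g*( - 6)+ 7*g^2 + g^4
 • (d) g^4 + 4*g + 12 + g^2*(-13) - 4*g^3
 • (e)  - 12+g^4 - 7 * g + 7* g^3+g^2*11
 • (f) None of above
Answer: c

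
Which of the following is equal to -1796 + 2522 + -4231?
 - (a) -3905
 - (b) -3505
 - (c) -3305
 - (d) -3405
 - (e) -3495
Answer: b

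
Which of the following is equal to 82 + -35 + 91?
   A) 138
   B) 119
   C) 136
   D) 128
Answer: A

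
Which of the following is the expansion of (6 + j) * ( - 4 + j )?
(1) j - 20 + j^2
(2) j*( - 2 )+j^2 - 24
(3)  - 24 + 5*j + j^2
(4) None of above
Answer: 4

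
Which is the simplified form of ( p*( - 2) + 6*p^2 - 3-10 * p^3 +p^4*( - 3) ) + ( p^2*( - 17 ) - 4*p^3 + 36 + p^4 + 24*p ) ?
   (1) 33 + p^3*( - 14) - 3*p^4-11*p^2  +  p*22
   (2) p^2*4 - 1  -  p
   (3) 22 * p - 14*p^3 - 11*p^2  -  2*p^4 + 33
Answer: 3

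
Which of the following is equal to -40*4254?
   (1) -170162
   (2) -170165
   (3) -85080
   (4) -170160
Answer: 4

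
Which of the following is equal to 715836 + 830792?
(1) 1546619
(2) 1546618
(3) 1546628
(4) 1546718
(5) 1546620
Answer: 3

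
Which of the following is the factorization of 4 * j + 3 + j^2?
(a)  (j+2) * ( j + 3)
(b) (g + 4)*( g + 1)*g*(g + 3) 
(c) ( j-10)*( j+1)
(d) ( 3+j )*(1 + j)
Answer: d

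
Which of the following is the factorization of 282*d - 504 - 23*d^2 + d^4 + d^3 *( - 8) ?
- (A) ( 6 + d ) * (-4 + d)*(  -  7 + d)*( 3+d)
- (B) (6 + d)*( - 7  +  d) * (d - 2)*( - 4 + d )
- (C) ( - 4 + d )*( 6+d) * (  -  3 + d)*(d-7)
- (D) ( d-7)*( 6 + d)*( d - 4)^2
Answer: C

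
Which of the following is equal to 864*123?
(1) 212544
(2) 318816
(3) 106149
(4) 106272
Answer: 4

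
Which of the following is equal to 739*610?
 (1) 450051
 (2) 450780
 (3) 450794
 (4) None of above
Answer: 4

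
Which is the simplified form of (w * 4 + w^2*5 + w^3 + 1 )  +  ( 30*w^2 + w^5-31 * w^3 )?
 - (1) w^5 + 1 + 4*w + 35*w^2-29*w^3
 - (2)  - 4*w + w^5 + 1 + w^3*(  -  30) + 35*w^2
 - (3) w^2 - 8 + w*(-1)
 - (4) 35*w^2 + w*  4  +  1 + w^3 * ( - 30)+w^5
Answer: 4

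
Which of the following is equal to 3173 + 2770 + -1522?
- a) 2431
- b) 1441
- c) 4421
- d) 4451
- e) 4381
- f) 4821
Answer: c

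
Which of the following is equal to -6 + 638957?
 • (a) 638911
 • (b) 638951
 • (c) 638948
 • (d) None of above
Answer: b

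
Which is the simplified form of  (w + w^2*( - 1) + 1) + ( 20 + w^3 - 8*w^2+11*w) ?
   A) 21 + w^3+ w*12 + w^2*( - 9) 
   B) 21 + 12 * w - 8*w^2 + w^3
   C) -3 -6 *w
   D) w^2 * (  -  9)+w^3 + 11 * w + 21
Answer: A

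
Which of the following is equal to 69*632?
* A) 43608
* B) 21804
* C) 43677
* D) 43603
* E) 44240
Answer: A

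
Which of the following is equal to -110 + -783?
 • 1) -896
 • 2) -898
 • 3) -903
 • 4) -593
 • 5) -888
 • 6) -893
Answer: 6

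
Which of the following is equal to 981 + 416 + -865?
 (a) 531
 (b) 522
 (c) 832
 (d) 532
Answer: d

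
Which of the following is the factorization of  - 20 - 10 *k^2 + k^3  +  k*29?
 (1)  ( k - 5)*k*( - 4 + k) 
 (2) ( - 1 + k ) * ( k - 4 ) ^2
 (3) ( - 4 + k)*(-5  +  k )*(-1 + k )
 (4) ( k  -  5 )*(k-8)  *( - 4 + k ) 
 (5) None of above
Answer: 3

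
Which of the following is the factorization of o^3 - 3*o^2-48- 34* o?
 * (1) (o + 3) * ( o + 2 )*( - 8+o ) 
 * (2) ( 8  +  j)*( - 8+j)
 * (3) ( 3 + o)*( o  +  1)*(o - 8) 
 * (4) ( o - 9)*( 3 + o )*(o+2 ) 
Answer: 1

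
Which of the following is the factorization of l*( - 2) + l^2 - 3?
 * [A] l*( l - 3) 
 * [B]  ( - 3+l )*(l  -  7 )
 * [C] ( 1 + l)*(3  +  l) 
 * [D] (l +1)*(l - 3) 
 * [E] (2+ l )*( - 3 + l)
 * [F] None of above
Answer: D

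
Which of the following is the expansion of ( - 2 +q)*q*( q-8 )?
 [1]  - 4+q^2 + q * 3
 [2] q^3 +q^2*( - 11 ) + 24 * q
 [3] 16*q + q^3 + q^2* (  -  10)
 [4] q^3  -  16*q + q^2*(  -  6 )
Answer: 3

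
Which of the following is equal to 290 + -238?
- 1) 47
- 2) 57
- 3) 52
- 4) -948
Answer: 3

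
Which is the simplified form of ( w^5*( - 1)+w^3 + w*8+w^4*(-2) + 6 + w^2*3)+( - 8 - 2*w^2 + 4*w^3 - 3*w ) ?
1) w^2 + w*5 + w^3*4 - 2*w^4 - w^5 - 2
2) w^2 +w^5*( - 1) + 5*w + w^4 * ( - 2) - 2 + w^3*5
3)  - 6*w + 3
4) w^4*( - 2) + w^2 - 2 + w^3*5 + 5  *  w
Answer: 2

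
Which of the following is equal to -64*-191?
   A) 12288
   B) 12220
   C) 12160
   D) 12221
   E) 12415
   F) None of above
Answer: F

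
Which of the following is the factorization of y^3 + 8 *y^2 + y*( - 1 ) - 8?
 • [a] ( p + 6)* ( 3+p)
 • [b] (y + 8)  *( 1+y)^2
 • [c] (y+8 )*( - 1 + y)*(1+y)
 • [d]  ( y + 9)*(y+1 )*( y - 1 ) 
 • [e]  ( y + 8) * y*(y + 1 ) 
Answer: c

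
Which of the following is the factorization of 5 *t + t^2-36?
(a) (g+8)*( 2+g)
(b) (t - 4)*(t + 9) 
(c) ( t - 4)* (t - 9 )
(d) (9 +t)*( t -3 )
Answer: b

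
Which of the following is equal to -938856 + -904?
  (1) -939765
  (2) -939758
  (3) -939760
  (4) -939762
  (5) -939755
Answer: 3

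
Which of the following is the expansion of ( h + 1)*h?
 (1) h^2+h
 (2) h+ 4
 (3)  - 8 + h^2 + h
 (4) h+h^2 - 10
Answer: 1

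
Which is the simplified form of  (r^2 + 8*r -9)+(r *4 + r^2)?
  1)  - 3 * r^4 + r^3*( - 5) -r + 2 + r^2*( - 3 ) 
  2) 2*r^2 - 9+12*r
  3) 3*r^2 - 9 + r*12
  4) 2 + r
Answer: 2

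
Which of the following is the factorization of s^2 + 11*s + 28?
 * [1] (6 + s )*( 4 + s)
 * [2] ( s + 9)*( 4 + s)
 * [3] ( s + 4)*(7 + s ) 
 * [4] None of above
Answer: 3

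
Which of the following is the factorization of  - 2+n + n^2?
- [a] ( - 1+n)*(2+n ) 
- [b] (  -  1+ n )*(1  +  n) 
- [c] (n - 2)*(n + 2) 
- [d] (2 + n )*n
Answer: a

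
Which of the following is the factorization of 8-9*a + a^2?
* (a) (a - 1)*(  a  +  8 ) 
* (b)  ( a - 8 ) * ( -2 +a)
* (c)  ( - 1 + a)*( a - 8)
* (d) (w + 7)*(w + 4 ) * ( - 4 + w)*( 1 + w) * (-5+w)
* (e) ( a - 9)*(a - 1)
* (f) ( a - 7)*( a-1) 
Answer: c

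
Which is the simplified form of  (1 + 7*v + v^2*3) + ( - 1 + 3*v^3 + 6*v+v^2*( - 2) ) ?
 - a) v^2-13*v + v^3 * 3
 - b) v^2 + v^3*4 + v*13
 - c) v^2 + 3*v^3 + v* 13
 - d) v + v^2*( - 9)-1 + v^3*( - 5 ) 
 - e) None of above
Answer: c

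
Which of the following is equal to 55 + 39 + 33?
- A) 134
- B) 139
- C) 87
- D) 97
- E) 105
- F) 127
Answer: F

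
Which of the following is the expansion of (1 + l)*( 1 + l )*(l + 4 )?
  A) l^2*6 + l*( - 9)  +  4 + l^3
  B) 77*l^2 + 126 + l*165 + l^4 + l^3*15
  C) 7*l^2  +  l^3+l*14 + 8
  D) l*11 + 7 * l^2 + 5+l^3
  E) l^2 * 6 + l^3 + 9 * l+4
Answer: E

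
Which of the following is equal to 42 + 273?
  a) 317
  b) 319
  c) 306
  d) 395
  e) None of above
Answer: e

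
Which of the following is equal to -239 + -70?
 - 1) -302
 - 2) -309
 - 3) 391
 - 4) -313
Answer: 2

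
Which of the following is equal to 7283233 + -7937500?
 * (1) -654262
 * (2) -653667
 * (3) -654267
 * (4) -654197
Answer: 3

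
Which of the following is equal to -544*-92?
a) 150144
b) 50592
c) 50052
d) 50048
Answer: d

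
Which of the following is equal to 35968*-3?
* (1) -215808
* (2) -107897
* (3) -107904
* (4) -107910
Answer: 3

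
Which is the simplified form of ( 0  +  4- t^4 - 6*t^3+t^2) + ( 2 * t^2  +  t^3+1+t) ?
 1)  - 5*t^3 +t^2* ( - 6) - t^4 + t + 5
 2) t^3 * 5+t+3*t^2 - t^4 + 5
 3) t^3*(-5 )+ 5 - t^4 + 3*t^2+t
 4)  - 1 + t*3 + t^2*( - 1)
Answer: 3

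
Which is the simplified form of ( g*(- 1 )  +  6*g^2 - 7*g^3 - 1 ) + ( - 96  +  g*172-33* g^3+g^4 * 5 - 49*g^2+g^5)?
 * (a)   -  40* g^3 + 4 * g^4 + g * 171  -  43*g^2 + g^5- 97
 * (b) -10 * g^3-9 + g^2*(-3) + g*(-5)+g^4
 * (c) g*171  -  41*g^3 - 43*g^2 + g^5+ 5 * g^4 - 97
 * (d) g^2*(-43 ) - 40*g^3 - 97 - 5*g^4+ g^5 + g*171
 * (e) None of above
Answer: e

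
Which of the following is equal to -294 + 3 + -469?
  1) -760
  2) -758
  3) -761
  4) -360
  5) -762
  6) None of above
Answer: 1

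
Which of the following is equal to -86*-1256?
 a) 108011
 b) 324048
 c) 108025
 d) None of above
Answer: d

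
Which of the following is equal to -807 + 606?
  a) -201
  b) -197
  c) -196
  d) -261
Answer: a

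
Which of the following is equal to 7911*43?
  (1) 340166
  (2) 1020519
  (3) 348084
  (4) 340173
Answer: 4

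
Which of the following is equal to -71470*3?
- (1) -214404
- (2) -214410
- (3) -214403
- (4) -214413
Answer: 2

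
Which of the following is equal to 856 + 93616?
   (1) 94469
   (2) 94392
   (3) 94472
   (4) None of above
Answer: 3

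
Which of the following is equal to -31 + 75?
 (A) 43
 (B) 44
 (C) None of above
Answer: B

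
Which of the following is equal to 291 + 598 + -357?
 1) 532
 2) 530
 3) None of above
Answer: 1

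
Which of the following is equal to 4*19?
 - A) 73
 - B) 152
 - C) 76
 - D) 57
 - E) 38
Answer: C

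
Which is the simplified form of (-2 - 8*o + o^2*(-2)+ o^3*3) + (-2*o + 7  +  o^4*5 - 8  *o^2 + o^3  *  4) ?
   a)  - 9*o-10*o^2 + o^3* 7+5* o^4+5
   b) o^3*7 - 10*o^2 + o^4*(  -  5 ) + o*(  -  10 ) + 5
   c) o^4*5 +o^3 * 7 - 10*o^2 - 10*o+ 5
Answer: c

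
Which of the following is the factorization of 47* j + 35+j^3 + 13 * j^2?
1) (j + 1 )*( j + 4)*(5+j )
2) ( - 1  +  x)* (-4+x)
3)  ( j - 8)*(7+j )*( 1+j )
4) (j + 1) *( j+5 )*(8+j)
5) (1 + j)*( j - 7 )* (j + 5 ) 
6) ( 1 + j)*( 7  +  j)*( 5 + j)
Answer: 6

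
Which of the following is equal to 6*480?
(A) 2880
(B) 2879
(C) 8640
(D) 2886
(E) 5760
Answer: A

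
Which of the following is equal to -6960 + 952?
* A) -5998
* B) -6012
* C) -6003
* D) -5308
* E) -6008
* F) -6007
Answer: E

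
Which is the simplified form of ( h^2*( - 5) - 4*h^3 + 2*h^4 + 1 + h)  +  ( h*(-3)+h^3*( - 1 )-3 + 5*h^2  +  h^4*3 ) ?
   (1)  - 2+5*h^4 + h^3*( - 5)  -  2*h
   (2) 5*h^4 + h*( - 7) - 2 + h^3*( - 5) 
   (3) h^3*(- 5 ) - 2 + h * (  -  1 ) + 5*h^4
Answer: 1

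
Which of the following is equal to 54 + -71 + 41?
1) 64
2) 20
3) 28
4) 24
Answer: 4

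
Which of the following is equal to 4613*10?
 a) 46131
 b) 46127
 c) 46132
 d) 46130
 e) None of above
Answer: d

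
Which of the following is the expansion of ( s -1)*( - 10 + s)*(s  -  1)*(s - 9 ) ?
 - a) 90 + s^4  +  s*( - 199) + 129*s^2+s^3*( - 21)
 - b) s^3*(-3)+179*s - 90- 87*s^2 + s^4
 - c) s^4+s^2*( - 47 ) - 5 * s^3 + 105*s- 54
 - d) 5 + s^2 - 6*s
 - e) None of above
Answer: a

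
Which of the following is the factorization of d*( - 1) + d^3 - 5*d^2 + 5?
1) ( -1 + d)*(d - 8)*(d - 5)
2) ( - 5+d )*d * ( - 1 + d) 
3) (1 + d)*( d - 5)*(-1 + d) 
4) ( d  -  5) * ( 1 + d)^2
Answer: 3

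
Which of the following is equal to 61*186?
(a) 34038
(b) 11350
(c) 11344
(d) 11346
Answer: d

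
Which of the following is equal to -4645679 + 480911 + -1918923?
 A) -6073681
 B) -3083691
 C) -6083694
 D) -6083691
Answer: D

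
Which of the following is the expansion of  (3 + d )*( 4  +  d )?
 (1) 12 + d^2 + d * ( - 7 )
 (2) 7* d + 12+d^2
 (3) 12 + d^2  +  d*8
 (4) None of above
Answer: 2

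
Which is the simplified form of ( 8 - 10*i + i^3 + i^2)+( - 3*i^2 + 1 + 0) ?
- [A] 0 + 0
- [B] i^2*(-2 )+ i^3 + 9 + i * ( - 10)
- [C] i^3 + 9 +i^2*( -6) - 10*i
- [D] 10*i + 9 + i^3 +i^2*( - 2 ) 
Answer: B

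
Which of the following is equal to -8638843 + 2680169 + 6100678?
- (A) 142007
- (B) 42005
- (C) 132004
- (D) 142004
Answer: D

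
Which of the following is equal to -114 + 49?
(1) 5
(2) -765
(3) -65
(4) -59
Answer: 3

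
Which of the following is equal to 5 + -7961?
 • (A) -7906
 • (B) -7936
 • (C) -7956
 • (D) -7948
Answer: C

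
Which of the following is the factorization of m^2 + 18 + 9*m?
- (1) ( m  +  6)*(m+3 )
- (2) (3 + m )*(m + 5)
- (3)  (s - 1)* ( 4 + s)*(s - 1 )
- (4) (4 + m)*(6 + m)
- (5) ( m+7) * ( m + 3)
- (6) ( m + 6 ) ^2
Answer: 1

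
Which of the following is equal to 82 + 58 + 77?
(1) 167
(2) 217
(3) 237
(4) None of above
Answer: 2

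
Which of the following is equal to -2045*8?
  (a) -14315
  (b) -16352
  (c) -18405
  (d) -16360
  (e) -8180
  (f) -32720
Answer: d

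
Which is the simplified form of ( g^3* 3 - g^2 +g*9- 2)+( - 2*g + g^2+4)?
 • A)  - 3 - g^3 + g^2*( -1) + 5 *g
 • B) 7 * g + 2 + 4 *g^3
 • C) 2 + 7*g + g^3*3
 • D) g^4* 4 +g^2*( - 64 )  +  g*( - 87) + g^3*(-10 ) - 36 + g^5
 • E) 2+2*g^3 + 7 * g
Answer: C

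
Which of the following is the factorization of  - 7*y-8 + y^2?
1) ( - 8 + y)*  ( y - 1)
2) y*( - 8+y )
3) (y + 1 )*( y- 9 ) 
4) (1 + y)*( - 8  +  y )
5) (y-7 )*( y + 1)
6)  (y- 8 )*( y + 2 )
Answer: 4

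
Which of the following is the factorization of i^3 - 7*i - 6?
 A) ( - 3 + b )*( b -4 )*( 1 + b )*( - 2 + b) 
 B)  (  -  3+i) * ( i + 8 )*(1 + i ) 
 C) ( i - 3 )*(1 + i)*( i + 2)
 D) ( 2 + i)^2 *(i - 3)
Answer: C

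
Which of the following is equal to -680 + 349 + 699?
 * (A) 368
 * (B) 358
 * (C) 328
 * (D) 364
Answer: A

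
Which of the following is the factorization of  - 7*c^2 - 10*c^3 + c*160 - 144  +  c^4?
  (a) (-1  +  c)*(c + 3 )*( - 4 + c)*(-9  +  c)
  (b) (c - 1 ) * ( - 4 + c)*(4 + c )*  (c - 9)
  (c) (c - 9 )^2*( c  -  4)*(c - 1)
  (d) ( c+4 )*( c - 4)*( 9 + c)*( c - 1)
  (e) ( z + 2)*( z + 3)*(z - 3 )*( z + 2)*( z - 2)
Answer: b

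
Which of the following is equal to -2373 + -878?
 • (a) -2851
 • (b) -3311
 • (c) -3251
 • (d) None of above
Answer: c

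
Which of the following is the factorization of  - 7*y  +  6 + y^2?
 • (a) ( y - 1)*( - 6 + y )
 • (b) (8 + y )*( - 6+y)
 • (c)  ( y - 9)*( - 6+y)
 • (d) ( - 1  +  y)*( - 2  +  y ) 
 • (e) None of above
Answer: a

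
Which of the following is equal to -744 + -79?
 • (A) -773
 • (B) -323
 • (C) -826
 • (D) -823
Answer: D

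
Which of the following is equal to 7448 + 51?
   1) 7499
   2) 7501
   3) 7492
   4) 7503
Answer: 1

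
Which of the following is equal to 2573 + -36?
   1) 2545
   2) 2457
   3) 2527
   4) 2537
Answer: 4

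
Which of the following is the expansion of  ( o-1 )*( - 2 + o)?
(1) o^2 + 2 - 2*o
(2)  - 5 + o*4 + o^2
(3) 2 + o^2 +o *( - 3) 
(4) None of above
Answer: 3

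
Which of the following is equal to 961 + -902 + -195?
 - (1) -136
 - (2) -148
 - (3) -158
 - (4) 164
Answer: 1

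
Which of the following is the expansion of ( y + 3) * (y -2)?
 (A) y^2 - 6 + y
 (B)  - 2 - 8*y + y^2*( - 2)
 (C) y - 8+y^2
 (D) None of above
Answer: A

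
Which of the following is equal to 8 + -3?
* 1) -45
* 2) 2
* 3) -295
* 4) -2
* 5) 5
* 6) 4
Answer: 5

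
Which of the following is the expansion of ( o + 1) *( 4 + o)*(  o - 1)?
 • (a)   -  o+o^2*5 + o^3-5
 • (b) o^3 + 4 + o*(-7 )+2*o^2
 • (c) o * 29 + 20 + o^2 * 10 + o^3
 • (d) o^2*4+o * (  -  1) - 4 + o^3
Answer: d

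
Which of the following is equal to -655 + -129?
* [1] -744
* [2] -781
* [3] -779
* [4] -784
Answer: 4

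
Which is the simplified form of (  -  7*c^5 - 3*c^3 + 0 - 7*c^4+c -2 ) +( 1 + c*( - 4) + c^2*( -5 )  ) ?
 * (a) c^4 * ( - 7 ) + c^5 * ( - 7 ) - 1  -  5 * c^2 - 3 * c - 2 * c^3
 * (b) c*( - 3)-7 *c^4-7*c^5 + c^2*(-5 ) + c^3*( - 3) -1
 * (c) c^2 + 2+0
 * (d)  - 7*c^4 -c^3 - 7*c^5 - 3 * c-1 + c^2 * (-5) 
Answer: b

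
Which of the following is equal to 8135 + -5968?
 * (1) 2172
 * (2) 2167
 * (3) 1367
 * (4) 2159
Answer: 2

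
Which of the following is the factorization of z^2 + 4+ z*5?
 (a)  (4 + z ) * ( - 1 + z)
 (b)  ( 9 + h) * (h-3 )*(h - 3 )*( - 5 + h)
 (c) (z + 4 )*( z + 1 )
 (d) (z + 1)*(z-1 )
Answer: c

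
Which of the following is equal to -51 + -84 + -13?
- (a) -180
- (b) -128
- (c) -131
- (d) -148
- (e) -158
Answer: d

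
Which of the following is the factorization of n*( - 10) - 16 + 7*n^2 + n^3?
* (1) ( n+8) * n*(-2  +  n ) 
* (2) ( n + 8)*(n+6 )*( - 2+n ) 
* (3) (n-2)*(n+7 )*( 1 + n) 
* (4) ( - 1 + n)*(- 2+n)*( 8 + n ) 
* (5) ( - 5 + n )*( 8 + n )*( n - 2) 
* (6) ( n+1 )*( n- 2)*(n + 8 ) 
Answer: 6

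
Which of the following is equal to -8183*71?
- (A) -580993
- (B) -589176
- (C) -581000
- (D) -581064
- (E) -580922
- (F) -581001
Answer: A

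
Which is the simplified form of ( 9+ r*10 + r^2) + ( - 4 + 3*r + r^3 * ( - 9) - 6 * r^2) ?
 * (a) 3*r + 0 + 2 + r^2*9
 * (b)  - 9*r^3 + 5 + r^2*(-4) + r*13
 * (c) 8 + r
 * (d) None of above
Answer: d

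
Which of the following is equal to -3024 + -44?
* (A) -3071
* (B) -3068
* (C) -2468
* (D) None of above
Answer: B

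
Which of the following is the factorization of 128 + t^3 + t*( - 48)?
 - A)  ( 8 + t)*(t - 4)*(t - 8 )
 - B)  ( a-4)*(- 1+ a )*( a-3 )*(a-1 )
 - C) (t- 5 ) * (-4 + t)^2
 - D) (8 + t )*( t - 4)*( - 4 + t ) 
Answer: D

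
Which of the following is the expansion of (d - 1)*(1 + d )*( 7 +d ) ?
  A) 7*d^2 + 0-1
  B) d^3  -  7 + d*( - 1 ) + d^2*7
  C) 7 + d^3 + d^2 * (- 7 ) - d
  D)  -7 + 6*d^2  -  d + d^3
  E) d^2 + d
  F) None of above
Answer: B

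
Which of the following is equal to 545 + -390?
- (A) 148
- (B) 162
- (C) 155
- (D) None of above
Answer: C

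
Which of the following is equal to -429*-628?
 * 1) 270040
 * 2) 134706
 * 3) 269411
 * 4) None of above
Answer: 4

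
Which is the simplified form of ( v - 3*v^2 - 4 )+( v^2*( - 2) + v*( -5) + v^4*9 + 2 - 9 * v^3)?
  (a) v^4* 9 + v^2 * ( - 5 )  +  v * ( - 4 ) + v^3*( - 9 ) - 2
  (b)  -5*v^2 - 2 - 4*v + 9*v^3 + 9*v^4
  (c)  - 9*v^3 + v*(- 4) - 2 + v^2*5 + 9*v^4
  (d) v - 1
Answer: a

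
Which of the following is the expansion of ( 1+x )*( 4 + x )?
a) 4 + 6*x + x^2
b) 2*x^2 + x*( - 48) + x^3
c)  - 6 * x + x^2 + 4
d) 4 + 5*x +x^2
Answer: d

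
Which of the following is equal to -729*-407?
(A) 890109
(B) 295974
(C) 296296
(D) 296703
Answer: D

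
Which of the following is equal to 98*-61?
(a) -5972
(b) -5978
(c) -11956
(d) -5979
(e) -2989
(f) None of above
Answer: b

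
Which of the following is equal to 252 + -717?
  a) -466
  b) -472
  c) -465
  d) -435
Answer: c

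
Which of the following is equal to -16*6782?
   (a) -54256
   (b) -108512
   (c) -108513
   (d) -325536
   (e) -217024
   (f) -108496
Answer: b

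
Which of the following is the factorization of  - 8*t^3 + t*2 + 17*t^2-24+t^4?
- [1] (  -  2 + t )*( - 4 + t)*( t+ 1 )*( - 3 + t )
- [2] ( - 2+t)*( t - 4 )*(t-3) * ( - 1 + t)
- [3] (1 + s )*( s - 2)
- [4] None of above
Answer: 1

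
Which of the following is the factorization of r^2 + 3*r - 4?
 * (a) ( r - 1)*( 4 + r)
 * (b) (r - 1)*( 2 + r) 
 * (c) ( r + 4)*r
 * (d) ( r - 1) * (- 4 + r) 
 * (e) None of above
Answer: a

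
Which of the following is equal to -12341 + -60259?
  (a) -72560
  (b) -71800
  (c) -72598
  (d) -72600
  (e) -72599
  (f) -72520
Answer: d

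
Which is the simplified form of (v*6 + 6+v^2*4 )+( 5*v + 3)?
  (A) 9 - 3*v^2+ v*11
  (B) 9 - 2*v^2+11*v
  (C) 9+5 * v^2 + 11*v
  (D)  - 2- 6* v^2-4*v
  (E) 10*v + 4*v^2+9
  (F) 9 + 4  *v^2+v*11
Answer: F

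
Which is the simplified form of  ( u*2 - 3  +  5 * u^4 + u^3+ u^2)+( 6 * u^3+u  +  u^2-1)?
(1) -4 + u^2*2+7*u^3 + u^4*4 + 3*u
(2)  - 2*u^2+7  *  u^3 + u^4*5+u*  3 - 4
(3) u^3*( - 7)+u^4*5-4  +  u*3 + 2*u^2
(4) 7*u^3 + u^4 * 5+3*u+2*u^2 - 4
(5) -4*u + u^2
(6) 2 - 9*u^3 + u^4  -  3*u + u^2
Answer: 4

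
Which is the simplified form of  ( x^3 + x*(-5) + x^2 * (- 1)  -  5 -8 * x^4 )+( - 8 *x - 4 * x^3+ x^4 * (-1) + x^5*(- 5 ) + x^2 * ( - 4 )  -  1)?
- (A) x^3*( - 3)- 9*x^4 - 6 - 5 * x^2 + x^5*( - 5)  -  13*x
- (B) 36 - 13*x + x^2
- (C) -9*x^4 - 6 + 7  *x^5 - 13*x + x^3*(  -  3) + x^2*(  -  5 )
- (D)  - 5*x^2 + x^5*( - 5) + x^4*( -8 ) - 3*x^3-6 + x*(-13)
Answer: A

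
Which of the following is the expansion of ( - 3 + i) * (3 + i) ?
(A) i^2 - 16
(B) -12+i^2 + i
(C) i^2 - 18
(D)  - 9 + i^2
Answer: D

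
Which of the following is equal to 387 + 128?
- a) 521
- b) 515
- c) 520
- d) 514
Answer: b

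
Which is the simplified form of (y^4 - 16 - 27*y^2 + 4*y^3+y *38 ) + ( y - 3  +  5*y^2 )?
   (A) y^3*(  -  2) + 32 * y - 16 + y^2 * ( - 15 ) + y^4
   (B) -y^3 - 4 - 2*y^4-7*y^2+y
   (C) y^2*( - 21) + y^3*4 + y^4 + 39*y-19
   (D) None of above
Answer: D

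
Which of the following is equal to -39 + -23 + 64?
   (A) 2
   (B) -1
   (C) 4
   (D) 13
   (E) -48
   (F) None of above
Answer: A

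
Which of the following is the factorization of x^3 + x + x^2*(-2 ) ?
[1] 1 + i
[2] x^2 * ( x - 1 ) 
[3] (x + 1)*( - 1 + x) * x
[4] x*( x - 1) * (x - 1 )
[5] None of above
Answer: 4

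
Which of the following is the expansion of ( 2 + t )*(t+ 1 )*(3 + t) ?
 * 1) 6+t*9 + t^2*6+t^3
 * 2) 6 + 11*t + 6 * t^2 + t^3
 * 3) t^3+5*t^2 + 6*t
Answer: 2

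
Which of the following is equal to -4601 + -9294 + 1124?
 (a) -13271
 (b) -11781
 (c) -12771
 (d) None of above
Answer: c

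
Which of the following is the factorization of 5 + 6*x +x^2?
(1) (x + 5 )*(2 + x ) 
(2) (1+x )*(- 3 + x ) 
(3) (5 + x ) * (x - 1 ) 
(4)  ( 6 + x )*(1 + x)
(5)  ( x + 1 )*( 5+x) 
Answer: 5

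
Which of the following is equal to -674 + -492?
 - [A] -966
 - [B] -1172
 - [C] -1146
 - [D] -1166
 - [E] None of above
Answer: D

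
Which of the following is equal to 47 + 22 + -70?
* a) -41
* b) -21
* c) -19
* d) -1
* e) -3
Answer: d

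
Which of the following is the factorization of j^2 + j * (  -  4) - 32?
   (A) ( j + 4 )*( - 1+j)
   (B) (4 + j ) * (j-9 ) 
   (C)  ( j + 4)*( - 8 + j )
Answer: C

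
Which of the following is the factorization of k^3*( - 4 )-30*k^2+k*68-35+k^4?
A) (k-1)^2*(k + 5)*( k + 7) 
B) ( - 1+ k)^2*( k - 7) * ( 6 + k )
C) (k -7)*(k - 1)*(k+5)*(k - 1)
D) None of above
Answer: C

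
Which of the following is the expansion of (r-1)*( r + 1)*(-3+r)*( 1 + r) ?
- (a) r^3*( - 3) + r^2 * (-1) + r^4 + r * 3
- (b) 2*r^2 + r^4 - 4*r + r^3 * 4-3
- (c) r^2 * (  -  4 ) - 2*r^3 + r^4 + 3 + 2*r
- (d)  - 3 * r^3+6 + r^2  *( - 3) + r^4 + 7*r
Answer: c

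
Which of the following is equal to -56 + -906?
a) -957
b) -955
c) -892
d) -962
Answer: d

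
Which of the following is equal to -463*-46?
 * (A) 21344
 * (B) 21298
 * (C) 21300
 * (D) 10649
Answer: B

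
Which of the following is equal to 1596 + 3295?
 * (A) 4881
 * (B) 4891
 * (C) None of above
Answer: B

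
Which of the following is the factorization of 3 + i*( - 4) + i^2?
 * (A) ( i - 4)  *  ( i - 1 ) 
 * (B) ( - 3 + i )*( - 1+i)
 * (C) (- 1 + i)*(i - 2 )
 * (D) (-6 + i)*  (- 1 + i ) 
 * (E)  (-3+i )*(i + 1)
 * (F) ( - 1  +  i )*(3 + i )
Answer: B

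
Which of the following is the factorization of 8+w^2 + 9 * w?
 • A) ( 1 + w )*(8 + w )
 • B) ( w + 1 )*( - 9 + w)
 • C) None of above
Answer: A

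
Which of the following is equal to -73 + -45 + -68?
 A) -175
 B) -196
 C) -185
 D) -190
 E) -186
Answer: E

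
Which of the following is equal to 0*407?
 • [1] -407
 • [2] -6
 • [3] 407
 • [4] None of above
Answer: 4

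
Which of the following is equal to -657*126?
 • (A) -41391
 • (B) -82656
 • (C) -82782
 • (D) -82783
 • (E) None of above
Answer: C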